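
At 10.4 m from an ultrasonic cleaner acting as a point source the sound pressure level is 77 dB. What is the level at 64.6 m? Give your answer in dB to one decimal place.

Point-source attenuation: ΔL = 20·log₁₀(r₂/r₁) = 20·log₁₀(64.6/10.4) = 15.864 dB.
L₂ = 77 − 20·log₁₀(64.6/10.4) = 77 − 15.864 = 61.14 dB.

61.1 dB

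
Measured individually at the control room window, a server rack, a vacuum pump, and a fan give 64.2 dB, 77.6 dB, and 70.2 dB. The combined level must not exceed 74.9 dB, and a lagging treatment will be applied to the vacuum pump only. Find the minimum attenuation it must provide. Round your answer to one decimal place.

5.1 dB

Fixed contribution from the other sources: Σ 10^(L/10) = 10^(64.2/10) + 10^(70.2/10) = 1.310e+07 (71.17 dB).
The limit corresponds to 10^(74.9/10) = 3.090e+07; subtracting the fixed part leaves 1.780e+07 for the vacuum pump, i.e. 72.50 dB.
So the vacuum pump must be reduced from 77.6 to 72.50 dB: IL = 5.10 dB.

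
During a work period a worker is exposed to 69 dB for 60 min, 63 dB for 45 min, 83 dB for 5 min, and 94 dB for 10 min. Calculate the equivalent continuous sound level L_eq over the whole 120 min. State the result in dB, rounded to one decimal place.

The energy average is taken in the linear domain: L_eq = 10·log₁₀[(Σ tᵢ·10^(Lᵢ/10))/T], T = 120 min.
Σ tᵢ·10^(Lᵢ/10) = 60·10^(69/10) + 45·10^(63/10) + 5·10^(83/10) + 10·10^(94/10) = 2.668e+10.
L_eq = 10·log₁₀(2.668e+10/120) = 83.47 dB.

83.5 dB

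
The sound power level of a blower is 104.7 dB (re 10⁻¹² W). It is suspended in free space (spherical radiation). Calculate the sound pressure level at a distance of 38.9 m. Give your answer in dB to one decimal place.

Free-field spherical radiation: L_p = L_w − 10·log₁₀(4π·r²), r = 38.9 m.
4π·r² = 1.902e+04 m², 10·log₁₀ of that is 42.791 dB.
L_p = 104.7 − 42.791 = 61.91 dB.

61.9 dB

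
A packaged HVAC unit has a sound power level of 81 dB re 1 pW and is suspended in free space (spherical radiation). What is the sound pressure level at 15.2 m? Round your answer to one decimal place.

46.4 dB

Free-field spherical radiation: L_p = L_w − 10·log₁₀(4π·r²), r = 15.2 m.
4π·r² = 2903 m², 10·log₁₀ of that is 34.629 dB.
L_p = 81 − 34.629 = 46.37 dB.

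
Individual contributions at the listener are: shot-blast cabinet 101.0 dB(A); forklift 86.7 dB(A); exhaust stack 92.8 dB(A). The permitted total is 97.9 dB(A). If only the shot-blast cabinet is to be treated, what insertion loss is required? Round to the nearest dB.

The untreated sources together contribute 10^(86.7/10) + 10^(92.8/10) = 2.373e+09, i.e. 93.75 dB(A).
The limit corresponds to 10^(97.9/10) = 6.166e+09; subtracting the fixed part leaves 3.793e+09 for the shot-blast cabinet, i.e. 95.79 dB(A).
Required insertion loss = 101.0 − 95.79 = 5.21 dB.

5 dB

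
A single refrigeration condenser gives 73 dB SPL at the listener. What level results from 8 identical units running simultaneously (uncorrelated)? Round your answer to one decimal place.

N identical incoherent sources raise the level by 10·log₁₀ N.
L_total = 73 + 10·log₁₀(8) = 73 + 9.031 = 82.03 dB SPL.

82.0 dB SPL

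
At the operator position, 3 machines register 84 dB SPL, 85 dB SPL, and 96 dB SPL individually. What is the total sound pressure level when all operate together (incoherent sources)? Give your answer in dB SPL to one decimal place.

96.6 dB SPL

Incoherent sources combine by intensity addition: L_total = 10·log₁₀(Σ 10^(L_i/10)).
Σ 10^(L/10) = 10^(84/10) + 10^(85/10) + 10^(96/10) = 4.548e+09.
L_total = 10·log₁₀(4.548e+09) = 96.58 dB SPL.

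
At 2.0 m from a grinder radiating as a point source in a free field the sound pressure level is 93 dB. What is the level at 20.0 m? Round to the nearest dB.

73 dB

Point-source attenuation: ΔL = 20·log₁₀(r₂/r₁) = 20·log₁₀(20.0/2.0) = 20.000 dB.
L₂ = 93 − 20·log₁₀(20.0/2.0) = 93 − 20.000 = 73.00 dB.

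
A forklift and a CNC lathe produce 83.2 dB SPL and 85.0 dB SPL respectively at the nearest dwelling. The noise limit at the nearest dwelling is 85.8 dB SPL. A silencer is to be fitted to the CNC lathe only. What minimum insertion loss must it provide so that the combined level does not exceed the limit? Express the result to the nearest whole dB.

3 dB

Fixed contribution from the other source: Σ 10^(L/10) = 10^(83.2/10) = 2.089e+08 (83.20 dB SPL).
The limit corresponds to 10^(85.8/10) = 3.802e+08; subtracting the fixed part leaves 1.713e+08 for the CNC lathe, i.e. 82.34 dB SPL.
So the CNC lathe must be reduced from 85.0 to 82.34 dB SPL: IL = 2.66 dB.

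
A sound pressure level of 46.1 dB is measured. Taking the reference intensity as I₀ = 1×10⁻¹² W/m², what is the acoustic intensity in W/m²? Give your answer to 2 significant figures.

L = 10·log₁₀(I/I₀) ⇒ I = I₀·10^(L/10) = 10⁻¹² × 10^4.61.

4.1e-08 W/m²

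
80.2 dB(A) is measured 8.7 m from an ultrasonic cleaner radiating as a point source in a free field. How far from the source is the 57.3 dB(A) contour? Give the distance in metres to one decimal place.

121.5 m

Point-source spreading drops the level by 20·log₁₀(r₂/r₁); inverting, r₂/r₁ = 10^(ΔL/20).
r₂ = 8.7·10^((80.2−57.3)/20) = 8.7·10^(22.9/20) = 121.48 m.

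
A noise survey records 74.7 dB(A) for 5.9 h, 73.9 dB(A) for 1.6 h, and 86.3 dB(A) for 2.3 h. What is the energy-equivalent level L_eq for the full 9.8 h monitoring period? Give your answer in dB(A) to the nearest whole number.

L_eq = 10·log₁₀[(1/T)·Σ tᵢ·10^(Lᵢ/10)] with T = 9.8 h.
Σ tᵢ·10^(Lᵢ/10) = 5.9·10^(74.7/10) + 1.6·10^(73.9/10) + 2.3·10^(86.3/10) = 1.195e+09.
L_eq = 10·log₁₀(1.195e+09/9.8) = 80.86 dB(A).

81 dB(A)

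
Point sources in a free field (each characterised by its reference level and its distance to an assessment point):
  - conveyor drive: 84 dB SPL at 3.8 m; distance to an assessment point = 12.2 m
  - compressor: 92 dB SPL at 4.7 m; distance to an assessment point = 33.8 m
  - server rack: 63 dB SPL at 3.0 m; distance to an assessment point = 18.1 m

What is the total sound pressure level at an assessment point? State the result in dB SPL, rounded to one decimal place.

Propagate each source to the receiver with L = L_ref − 20·log₁₀(r/r_ref), then add intensities.
conveyor drive: 84 − 20·log₁₀(12.2/3.8) = 84 − 10.13 = 73.87 dB SPL.
compressor: 92 − 20·log₁₀(33.8/4.7) = 92 − 17.14 = 74.86 dB SPL.
server rack: 63 − 20·log₁₀(18.1/3.0) = 63 − 15.61 = 47.39 dB SPL.
Σ 10^(L/10) = 5.507e+07 → L_total = 10·log₁₀(5.507e+07) = 77.41 dB SPL.

77.4 dB SPL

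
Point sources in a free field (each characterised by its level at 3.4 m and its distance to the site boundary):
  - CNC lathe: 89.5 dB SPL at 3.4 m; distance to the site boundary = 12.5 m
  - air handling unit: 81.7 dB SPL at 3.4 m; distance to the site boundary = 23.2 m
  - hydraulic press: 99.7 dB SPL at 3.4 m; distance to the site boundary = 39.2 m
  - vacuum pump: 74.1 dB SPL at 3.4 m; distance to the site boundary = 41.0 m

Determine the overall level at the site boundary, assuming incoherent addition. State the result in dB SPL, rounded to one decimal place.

Apply inverse-square spreading to bring every level to the receiver, then sum 10^(L/10).
CNC lathe: 89.5 − 20·log₁₀(12.5/3.4) = 89.5 − 11.31 = 78.19 dB SPL.
air handling unit: 81.7 − 20·log₁₀(23.2/3.4) = 81.7 − 16.68 = 65.02 dB SPL.
hydraulic press: 99.7 − 20·log₁₀(39.2/3.4) = 99.7 − 21.24 = 78.46 dB SPL.
vacuum pump: 74.1 − 20·log₁₀(41.0/3.4) = 74.1 − 21.63 = 52.47 dB SPL.
Σ 10^(L/10) = 1.395e+08 → L_total = 10·log₁₀(1.395e+08) = 81.45 dB SPL.

81.4 dB SPL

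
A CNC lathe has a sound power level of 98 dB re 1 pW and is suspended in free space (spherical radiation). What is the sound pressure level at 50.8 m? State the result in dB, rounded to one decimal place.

52.9 dB

The power spreads over a sphere of area 4π·r², so L_p = L_w − 10·log₁₀(4π·r²).
4π·r² = 3.243e+04 m², 10·log₁₀ of that is 45.109 dB.
L_p = 98 − 45.109 = 52.89 dB.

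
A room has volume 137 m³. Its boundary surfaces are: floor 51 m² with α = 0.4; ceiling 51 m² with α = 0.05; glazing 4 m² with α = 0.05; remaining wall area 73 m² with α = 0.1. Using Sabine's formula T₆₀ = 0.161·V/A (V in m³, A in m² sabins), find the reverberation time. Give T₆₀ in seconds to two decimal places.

0.72 s

A = Σ Sᵢαᵢ = 51·0.4 + 51·0.05 + 4·0.05 + 73·0.1 = 30.45 m².
T₆₀ = 0.161 × 137 / 30.45 = 0.724 s.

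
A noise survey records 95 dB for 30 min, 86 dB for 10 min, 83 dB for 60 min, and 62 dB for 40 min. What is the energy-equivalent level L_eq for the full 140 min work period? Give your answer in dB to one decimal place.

Weight each interval's intensity by its duration and average over T = 140 min:
Σ tᵢ·10^(Lᵢ/10) = 30·10^(95/10) + 10·10^(86/10) + 60·10^(83/10) + 40·10^(62/10) = 1.109e+11.
L_eq = 10·log₁₀(1.109e+11/140) = 88.99 dB.

89.0 dB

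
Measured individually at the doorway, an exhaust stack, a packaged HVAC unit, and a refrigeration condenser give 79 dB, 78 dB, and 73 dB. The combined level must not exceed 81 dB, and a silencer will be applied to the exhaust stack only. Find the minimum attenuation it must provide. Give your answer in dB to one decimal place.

Everything except the exhaust stack sums to 10^(78/10) + 10^(73/10) = 8.305e+07 in linear terms, 79.19 dB.
The limit corresponds to 10^(81/10) = 1.259e+08; subtracting the fixed part leaves 4.284e+07 for the exhaust stack, i.e. 76.32 dB.
Required insertion loss = 79 − 76.32 = 2.68 dB.

2.7 dB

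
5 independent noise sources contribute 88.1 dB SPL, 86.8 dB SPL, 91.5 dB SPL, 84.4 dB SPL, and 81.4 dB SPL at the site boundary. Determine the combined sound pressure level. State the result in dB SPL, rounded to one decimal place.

For uncorrelated sources the intensities add, so convert each level to linear form, sum, and take 10·log₁₀ of the total.
Σ 10^(L/10) = 10^(88.1/10) + 10^(86.8/10) + 10^(91.5/10) + 10^(84.4/10) + 10^(81.4/10) = 2.950e+09.
L_total = 10·log₁₀(2.950e+09) = 94.70 dB SPL.

94.7 dB SPL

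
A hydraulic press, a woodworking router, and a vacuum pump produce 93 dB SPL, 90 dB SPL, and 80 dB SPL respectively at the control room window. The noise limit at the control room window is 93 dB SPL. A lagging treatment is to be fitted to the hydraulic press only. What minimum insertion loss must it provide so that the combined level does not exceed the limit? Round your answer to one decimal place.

Everything except the hydraulic press sums to 10^(90/10) + 10^(80/10) = 1.100e+09 in linear terms, 90.41 dB SPL.
The limit corresponds to 10^(93/10) = 1.995e+09; subtracting the fixed part leaves 8.953e+08 for the hydraulic press, i.e. 89.52 dB SPL.
So the hydraulic press must be reduced from 93 to 89.52 dB SPL: IL = 3.48 dB.

3.5 dB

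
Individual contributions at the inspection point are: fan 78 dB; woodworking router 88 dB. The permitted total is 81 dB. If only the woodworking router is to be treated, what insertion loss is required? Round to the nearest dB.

The untreated sources together contribute 10^(78/10) = 6.310e+07, i.e. 78.00 dB.
To meet 81 dB overall, the treated woodworking router may contribute at most 10^(81/10) − 6.310e+07 = 6.280e+07, i.e. 77.98 dB.
Required insertion loss = 88 − 77.98 = 10.02 dB.

10 dB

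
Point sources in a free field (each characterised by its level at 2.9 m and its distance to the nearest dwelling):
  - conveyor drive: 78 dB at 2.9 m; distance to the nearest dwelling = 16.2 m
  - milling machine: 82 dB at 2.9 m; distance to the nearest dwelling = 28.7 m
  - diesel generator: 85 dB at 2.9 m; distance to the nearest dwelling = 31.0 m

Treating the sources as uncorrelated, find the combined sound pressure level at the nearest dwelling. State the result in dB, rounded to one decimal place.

Propagate each source to the receiver with L = L_ref − 20·log₁₀(r/r_ref), then add intensities.
conveyor drive: 78 − 20·log₁₀(16.2/2.9) = 78 − 14.94 = 63.06 dB.
milling machine: 82 − 20·log₁₀(28.7/2.9) = 82 − 19.91 = 62.09 dB.
diesel generator: 85 − 20·log₁₀(31.0/2.9) = 85 − 20.58 = 64.42 dB.
Σ 10^(L/10) = 6.408e+06 → L_total = 10·log₁₀(6.408e+06) = 68.07 dB.

68.1 dB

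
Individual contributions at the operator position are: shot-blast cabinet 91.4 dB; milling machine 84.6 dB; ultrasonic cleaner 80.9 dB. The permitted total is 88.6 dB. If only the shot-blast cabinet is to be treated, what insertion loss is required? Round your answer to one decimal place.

The untreated sources together contribute 10^(84.6/10) + 10^(80.9/10) = 4.114e+08, i.e. 86.14 dB.
To meet 88.6 dB overall, the treated shot-blast cabinet may contribute at most 10^(88.6/10) − 4.114e+08 = 3.130e+08, i.e. 84.96 dB.
Required insertion loss = 91.4 − 84.96 = 6.44 dB.

6.4 dB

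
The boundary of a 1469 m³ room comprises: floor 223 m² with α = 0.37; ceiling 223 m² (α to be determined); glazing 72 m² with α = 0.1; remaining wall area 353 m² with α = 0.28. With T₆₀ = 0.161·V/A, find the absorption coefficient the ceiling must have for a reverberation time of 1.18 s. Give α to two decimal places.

Required total absorption A = 0.161·1469/1.18 = 200.43 m².
Absorption from the other surfaces = 223·0.37 + 72·0.1 + 353·0.28 = 188.55 m², so the ceiling must supply 11.88 m² over 223 m².
α = 11.88/223 = 0.053.

0.05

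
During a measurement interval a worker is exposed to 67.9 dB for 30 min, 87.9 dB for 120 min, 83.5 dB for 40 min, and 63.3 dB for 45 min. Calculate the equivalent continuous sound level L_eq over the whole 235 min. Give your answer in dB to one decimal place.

Weight each interval's intensity by its duration and average over T = 235 min:
Σ tᵢ·10^(Lᵢ/10) = 30·10^(67.9/10) + 120·10^(87.9/10) + 40·10^(83.5/10) + 45·10^(63.3/10) = 8.323e+10.
L_eq = 10·log₁₀(8.323e+10/235) = 85.49 dB.

85.5 dB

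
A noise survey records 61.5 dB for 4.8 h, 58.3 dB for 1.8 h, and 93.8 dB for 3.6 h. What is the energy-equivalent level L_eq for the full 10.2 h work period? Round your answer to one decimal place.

The energy average is taken in the linear domain: L_eq = 10·log₁₀[(Σ tᵢ·10^(Lᵢ/10))/T], T = 10.2 h.
Σ tᵢ·10^(Lᵢ/10) = 4.8·10^(61.5/10) + 1.8·10^(58.3/10) + 3.6·10^(93.8/10) = 8.644e+09.
L_eq = 10·log₁₀(8.644e+09/10.2) = 89.28 dB.

89.3 dB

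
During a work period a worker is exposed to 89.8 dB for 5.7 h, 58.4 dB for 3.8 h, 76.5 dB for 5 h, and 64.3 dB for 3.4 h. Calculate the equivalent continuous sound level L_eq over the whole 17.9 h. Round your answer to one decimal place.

85.0 dB

The energy average is taken in the linear domain: L_eq = 10·log₁₀[(Σ tᵢ·10^(Lᵢ/10))/T], T = 17.9 h.
Σ tᵢ·10^(Lᵢ/10) = 5.7·10^(89.8/10) + 3.8·10^(58.4/10) + 5·10^(76.5/10) + 3.4·10^(64.3/10) = 5.679e+09.
L_eq = 10·log₁₀(5.679e+09/17.9) = 85.01 dB.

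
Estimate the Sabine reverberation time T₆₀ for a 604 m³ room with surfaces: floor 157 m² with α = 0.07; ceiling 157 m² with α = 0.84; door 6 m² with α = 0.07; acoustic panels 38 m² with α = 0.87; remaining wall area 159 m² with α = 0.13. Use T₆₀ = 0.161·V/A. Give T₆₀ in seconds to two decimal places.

0.49 s

Total absorption A = 157·0.07 + 157·0.84 + 6·0.07 + 38·0.87 + 159·0.13 = 197.02 m² sabins.
T₆₀ = 0.161·V/A = 0.161·604/197.02 = 0.494 s.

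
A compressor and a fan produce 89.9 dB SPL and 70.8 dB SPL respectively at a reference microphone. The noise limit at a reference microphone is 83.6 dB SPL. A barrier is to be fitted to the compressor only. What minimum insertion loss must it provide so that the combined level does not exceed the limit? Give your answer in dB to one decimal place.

Fixed contribution from the other source: Σ 10^(L/10) = 10^(70.8/10) = 1.202e+07 (70.80 dB SPL).
To meet 83.6 dB SPL overall, the treated compressor may contribute at most 10^(83.6/10) − 1.202e+07 = 2.171e+08, i.e. 83.37 dB SPL.
So the compressor must be reduced from 89.9 to 83.37 dB SPL: IL = 6.53 dB.

6.5 dB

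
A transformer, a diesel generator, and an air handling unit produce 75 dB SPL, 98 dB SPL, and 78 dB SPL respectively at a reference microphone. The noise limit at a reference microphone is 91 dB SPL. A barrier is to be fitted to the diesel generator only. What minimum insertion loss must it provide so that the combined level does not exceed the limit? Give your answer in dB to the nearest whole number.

7 dB

The untreated sources together contribute 10^(75/10) + 10^(78/10) = 9.472e+07, i.e. 79.76 dB SPL.
The limit corresponds to 10^(91/10) = 1.259e+09; subtracting the fixed part leaves 1.164e+09 for the diesel generator, i.e. 90.66 dB SPL.
Required insertion loss = 98 − 90.66 = 7.34 dB.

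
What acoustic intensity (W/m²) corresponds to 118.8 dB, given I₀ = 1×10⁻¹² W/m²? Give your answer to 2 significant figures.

I/I₀ = 10^(118.8/10) = 7.586e+11, so I = 7.586e+11 × 10⁻¹² W/m².

0.76 W/m²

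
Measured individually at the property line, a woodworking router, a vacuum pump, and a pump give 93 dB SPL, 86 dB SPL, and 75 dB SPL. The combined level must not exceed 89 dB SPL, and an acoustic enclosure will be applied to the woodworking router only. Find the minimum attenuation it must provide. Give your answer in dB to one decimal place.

7.4 dB

Fixed contribution from the other sources: Σ 10^(L/10) = 10^(86/10) + 10^(75/10) = 4.297e+08 (86.33 dB SPL).
The limit corresponds to 10^(89/10) = 7.943e+08; subtracting the fixed part leaves 3.646e+08 for the woodworking router, i.e. 85.62 dB SPL.
Required insertion loss = 93 − 85.62 = 7.38 dB.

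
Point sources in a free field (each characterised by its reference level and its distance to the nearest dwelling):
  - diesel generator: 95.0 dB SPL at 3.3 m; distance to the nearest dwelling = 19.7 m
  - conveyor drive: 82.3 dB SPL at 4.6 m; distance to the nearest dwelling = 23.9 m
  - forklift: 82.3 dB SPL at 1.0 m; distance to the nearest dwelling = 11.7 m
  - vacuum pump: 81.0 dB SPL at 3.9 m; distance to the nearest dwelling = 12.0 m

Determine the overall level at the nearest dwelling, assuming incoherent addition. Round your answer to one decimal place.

First find each source's level at the receiver (point-source: −20·log₁₀(r/r_ref)), then combine on an intensity basis.
diesel generator: 95.0 − 20·log₁₀(19.7/3.3) = 95.0 − 15.52 = 79.48 dB SPL.
conveyor drive: 82.3 − 20·log₁₀(23.9/4.6) = 82.3 − 14.31 = 67.99 dB SPL.
forklift: 82.3 − 20·log₁₀(11.7/1.0) = 82.3 − 21.36 = 60.94 dB SPL.
vacuum pump: 81.0 − 20·log₁₀(12.0/3.9) = 81.0 − 9.76 = 71.24 dB SPL.
Σ 10^(L/10) = 1.096e+08 → L_total = 10·log₁₀(1.096e+08) = 80.40 dB SPL.

80.4 dB SPL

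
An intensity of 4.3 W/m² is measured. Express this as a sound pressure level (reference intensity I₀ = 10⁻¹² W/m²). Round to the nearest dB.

126 dB

L = 10·log₁₀(I/I₀) = 10·log₁₀(4.3/10⁻¹²) = 10·log₁₀(4.3×10^12).
L = 10·(0.6335 + 12) = 126.33 dB.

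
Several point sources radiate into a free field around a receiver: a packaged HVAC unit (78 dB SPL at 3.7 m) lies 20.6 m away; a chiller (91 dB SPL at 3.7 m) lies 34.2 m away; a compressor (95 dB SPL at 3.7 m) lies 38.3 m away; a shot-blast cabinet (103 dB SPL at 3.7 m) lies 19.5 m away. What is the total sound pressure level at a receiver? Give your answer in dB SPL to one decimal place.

88.8 dB SPL

Apply inverse-square spreading to bring every level to the receiver, then sum 10^(L/10).
packaged HVAC unit: 78 − 20·log₁₀(20.6/3.7) = 78 − 14.91 = 63.09 dB SPL.
chiller: 91 − 20·log₁₀(34.2/3.7) = 91 − 19.32 = 71.68 dB SPL.
compressor: 95 − 20·log₁₀(38.3/3.7) = 95 − 20.30 = 74.70 dB SPL.
shot-blast cabinet: 103 − 20·log₁₀(19.5/3.7) = 103 − 14.44 = 88.56 dB SPL.
Σ 10^(L/10) = 7.646e+08 → L_total = 10·log₁₀(7.646e+08) = 88.83 dB SPL.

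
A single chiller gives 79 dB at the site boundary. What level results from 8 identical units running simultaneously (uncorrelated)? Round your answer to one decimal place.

L_total = L₁ + 10·log₁₀ N for N identical incoherent sources.
L_total = 79 + 10·log₁₀(8) = 79 + 9.031 = 88.03 dB.

88.0 dB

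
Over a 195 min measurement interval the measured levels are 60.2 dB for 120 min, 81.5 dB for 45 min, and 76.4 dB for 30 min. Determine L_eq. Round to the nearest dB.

L_eq = 10·log₁₀[(1/T)·Σ tᵢ·10^(Lᵢ/10)] with T = 195 min.
Σ tᵢ·10^(Lᵢ/10) = 120·10^(60.2/10) + 45·10^(81.5/10) + 30·10^(76.4/10) = 7.792e+09.
L_eq = 10·log₁₀(7.792e+09/195) = 76.02 dB.

76 dB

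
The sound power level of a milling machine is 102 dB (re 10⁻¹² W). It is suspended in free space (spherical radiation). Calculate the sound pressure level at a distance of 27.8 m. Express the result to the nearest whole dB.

Free-field spherical radiation: L_p = L_w − 10·log₁₀(4π·r²), r = 27.8 m.
4π·r² = 9712 m², 10·log₁₀ of that is 39.873 dB.
L_p = 102 − 39.873 = 62.13 dB.

62 dB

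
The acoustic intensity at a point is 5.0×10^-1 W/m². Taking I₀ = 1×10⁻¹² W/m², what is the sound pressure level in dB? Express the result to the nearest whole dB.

117 dB

Dividing by I₀ shifts the exponent by 12: I/I₀ = 5.0×10^11.
L = 10·(0.6990 + 11) = 116.99 dB.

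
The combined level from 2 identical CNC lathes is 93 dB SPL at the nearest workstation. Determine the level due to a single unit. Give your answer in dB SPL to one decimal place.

Dividing the total intensity by 2 lowers the level by 10·log₁₀ 2 = 3.010 dB: L₁ = 93 − 3.010.

90.0 dB SPL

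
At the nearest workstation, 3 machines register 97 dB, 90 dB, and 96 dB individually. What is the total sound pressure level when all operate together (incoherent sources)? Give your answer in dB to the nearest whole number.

100 dB

Incoherent sources combine by intensity addition: L_total = 10·log₁₀(Σ 10^(L_i/10)).
Σ 10^(L/10) = 10^(97/10) + 10^(90/10) + 10^(96/10) = 9.993e+09.
L_total = 10·log₁₀(9.993e+09) = 100.00 dB.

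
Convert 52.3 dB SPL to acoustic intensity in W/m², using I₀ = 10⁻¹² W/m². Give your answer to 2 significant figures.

I = I₀·10^(L/10) = 10⁻¹² × 10^(52.3/10) = 10^(-6.770).

1.7e-07 W/m²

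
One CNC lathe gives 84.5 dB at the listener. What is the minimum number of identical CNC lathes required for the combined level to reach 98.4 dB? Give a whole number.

Need L₁ + 10·log₁₀ N ≥ 98.4, i.e. log₁₀ N ≥ 1.39.
N ≥ 10^(13.9/10) = 24.547, so N = 25.

25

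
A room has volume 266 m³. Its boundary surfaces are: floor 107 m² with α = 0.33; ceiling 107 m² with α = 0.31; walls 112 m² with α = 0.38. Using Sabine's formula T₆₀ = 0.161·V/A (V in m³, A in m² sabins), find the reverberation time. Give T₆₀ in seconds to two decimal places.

0.39 s

Total absorption A = 107·0.33 + 107·0.31 + 112·0.38 = 111.04 m² sabins.
T₆₀ = 0.161 × 266 / 111.04 = 0.386 s.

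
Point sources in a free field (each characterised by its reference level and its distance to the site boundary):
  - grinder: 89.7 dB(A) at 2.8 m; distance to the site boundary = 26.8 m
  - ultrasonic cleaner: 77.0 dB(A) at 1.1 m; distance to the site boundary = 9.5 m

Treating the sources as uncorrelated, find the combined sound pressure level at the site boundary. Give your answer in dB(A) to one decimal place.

Propagate each source to the receiver with L = L_ref − 20·log₁₀(r/r_ref), then add intensities.
grinder: 89.7 − 20·log₁₀(26.8/2.8) = 89.7 − 19.62 = 70.08 dB(A).
ultrasonic cleaner: 77.0 − 20·log₁₀(9.5/1.1) = 77.0 − 18.73 = 58.27 dB(A).
Σ 10^(L/10) = 1.086e+07 → L_total = 10·log₁₀(1.086e+07) = 70.36 dB(A).

70.4 dB(A)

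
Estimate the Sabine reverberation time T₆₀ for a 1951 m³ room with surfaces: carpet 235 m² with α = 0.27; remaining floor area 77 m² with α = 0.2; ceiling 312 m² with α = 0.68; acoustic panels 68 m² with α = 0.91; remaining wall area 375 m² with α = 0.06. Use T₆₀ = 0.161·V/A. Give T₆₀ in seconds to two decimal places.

0.84 s

Total absorption A = 235·0.27 + 77·0.2 + 312·0.68 + 68·0.91 + 375·0.06 = 375.39 m² sabins.
T₆₀ = 0.161·V/A = 0.161·1951/375.39 = 0.837 s.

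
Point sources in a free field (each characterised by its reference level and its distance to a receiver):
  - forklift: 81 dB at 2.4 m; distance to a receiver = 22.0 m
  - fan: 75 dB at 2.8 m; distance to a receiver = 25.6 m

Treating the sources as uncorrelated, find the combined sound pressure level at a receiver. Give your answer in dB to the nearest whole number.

Propagate each source to the receiver with L = L_ref − 20·log₁₀(r/r_ref), then add intensities.
forklift: 81 − 20·log₁₀(22.0/2.4) = 81 − 19.24 = 61.76 dB.
fan: 75 − 20·log₁₀(25.6/2.8) = 75 − 19.22 = 55.78 dB.
Σ 10^(L/10) = 1.877e+06 → L_total = 10·log₁₀(1.877e+06) = 62.73 dB.

63 dB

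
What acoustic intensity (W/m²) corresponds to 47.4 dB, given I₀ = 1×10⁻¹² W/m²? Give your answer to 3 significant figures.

L = 10·log₁₀(I/I₀) ⇒ I = I₀·10^(L/10) = 10⁻¹² × 10^4.74.

5.50e-08 W/m²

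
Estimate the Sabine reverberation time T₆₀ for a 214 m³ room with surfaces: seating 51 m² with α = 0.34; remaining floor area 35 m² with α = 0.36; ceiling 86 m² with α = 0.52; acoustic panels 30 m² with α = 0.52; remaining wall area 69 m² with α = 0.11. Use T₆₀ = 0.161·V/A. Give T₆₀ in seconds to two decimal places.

0.35 s

Summing Sᵢαᵢ: 51·0.34 + 35·0.36 + 86·0.52 + 30·0.52 + 69·0.11 = 97.85 m².
T₆₀ = 0.161 × 214 / 97.85 = 0.352 s.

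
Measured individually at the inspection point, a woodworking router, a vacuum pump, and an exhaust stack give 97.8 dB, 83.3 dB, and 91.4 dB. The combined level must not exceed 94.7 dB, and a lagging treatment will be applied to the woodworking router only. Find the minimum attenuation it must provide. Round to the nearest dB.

6 dB

Everything except the woodworking router sums to 10^(83.3/10) + 10^(91.4/10) = 1.594e+09 in linear terms, 92.03 dB.
The limit corresponds to 10^(94.7/10) = 2.951e+09; subtracting the fixed part leaves 1.357e+09 for the woodworking router, i.e. 91.33 dB.
Required insertion loss = 97.8 − 91.33 = 6.47 dB.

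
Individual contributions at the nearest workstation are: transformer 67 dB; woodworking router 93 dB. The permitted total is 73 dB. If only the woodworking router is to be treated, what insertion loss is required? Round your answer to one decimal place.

Everything except the woodworking router sums to 10^(67/10) = 5.012e+06 in linear terms, 67.00 dB.
The limit corresponds to 10^(73/10) = 1.995e+07; subtracting the fixed part leaves 1.494e+07 for the woodworking router, i.e. 71.74 dB.
So the woodworking router must be reduced from 93 to 71.74 dB: IL = 21.26 dB.

21.3 dB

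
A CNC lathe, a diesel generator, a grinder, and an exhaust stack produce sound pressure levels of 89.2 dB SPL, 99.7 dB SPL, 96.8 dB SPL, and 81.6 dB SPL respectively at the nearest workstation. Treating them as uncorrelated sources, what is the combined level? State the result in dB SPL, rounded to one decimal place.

101.8 dB SPL

Incoherent sources combine by intensity addition: L_total = 10·log₁₀(Σ 10^(L_i/10)).
Σ 10^(L/10) = 10^(89.2/10) + 10^(99.7/10) + 10^(96.8/10) + 10^(81.6/10) = 1.510e+10.
L_total = 10·log₁₀(1.510e+10) = 101.79 dB SPL.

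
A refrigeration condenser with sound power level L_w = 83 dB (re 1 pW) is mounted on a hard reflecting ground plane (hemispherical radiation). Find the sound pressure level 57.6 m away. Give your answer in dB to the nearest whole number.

Free-field hemispherical radiation: L_p = L_w − 10·log₁₀(2π·r²), r = 57.6 m.
2π·r² = 2.085e+04 m², 10·log₁₀ of that is 43.190 dB.
L_p = 83 − 43.190 = 39.81 dB.

40 dB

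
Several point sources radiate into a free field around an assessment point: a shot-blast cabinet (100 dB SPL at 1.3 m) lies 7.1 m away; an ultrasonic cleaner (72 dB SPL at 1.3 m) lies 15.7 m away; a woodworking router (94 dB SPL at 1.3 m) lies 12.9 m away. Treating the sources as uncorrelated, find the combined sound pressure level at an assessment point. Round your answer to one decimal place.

85.6 dB SPL

Propagate each source to the receiver with L = L_ref − 20·log₁₀(r/r_ref), then add intensities.
shot-blast cabinet: 100 − 20·log₁₀(7.1/1.3) = 100 − 14.75 = 85.25 dB SPL.
ultrasonic cleaner: 72 − 20·log₁₀(15.7/1.3) = 72 − 21.64 = 50.36 dB SPL.
woodworking router: 94 − 20·log₁₀(12.9/1.3) = 94 − 19.93 = 74.07 dB SPL.
Σ 10^(L/10) = 3.609e+08 → L_total = 10·log₁₀(3.609e+08) = 85.57 dB SPL.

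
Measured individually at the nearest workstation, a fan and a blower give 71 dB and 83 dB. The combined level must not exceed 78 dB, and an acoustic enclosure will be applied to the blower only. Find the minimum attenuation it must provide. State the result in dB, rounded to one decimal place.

Everything except the blower sums to 10^(71/10) = 1.259e+07 in linear terms, 71.00 dB.
The limit corresponds to 10^(78/10) = 6.310e+07; subtracting the fixed part leaves 5.051e+07 for the blower, i.e. 77.03 dB.
Required insertion loss = 83 − 77.03 = 5.97 dB.

6.0 dB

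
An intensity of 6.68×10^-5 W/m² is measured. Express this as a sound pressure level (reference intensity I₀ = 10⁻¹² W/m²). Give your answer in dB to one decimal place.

I/I₀ = 6.68×10^-5/10⁻¹² = 6.68×10^7, and L = 10·log₁₀(I/I₀).
L = 10·(0.8248 + 7) = 78.25 dB.

78.2 dB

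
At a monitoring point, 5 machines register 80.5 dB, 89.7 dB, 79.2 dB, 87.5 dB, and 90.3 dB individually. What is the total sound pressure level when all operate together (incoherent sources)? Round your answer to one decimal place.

94.4 dB

Incoherent sources combine by intensity addition: L_total = 10·log₁₀(Σ 10^(L_i/10)).
Σ 10^(L/10) = 10^(80.5/10) + 10^(89.7/10) + 10^(79.2/10) + 10^(87.5/10) + 10^(90.3/10) = 2.762e+09.
L_total = 10·log₁₀(2.762e+09) = 94.41 dB.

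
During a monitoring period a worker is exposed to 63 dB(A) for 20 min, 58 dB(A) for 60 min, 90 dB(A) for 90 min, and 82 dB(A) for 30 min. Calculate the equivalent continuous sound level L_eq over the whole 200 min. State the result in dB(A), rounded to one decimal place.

86.8 dB(A)

The energy average is taken in the linear domain: L_eq = 10·log₁₀[(Σ tᵢ·10^(Lᵢ/10))/T], T = 200 min.
Σ tᵢ·10^(Lᵢ/10) = 20·10^(63/10) + 60·10^(58/10) + 90·10^(90/10) + 30·10^(82/10) = 9.483e+10.
L_eq = 10·log₁₀(9.483e+10/200) = 86.76 dB(A).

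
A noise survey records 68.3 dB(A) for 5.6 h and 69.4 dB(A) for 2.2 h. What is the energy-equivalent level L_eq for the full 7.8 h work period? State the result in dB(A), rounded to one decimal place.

68.6 dB(A)

The energy average is taken in the linear domain: L_eq = 10·log₁₀[(Σ tᵢ·10^(Lᵢ/10))/T], T = 7.8 h.
Σ tᵢ·10^(Lᵢ/10) = 5.6·10^(68.3/10) + 2.2·10^(69.4/10) = 5.702e+07.
L_eq = 10·log₁₀(5.702e+07/7.8) = 68.64 dB(A).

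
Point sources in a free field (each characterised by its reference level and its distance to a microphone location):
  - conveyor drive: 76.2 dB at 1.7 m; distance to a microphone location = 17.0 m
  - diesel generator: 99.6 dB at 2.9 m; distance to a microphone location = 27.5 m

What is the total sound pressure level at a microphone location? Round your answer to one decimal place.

Apply inverse-square spreading to bring every level to the receiver, then sum 10^(L/10).
conveyor drive: 76.2 − 20·log₁₀(17.0/1.7) = 76.2 − 20.00 = 56.20 dB.
diesel generator: 99.6 − 20·log₁₀(27.5/2.9) = 99.6 − 19.54 = 80.06 dB.
Σ 10^(L/10) = 1.018e+08 → L_total = 10·log₁₀(1.018e+08) = 80.08 dB.

80.1 dB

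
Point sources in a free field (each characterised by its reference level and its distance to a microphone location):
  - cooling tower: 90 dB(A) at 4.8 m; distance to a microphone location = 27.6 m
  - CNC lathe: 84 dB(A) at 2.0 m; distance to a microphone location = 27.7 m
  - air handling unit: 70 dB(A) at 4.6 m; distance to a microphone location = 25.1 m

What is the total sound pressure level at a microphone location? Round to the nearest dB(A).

75 dB(A)

Apply inverse-square spreading to bring every level to the receiver, then sum 10^(L/10).
cooling tower: 90 − 20·log₁₀(27.6/4.8) = 90 − 15.19 = 74.81 dB(A).
CNC lathe: 84 − 20·log₁₀(27.7/2.0) = 84 − 22.83 = 61.17 dB(A).
air handling unit: 70 − 20·log₁₀(25.1/4.6) = 70 − 14.74 = 55.26 dB(A).
Σ 10^(L/10) = 3.189e+07 → L_total = 10·log₁₀(3.189e+07) = 75.04 dB(A).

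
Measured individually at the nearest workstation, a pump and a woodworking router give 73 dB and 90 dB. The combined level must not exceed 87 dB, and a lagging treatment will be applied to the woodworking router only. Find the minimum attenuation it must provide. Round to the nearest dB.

Everything except the woodworking router sums to 10^(73/10) = 1.995e+07 in linear terms, 73.00 dB.
The limit corresponds to 10^(87/10) = 5.012e+08; subtracting the fixed part leaves 4.812e+08 for the woodworking router, i.e. 86.82 dB.
Required insertion loss = 90 − 86.82 = 3.18 dB.

3 dB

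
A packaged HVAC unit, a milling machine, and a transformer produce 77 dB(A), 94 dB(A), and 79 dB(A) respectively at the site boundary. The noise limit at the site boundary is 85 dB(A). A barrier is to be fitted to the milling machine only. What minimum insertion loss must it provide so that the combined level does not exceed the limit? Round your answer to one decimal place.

Everything except the milling machine sums to 10^(77/10) + 10^(79/10) = 1.296e+08 in linear terms, 81.12 dB(A).
The limit corresponds to 10^(85/10) = 3.162e+08; subtracting the fixed part leaves 1.867e+08 for the milling machine, i.e. 82.71 dB(A).
So the milling machine must be reduced from 94 to 82.71 dB(A): IL = 11.29 dB.

11.3 dB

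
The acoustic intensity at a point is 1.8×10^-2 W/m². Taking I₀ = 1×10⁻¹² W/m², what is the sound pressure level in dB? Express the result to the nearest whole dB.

I/I₀ = 1.8×10^-2/10⁻¹² = 1.8×10^10, and L = 10·log₁₀(I/I₀).
L = 10·(0.2553 + 10) = 102.55 dB.

103 dB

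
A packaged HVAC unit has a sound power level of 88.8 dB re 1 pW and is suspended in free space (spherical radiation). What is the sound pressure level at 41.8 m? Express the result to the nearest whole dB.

The power spreads over a sphere of area 4π·r², so L_p = L_w − 10·log₁₀(4π·r²).
4π·r² = 2.196e+04 m², 10·log₁₀ of that is 43.416 dB.
L_p = 88.8 − 43.416 = 45.38 dB.

45 dB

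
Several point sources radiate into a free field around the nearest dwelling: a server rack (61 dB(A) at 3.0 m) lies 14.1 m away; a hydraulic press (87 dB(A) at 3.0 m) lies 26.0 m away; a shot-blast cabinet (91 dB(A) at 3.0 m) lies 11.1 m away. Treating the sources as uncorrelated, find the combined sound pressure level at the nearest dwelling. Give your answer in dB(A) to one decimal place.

First find each source's level at the receiver (point-source: −20·log₁₀(r/r_ref)), then combine on an intensity basis.
server rack: 61 − 20·log₁₀(14.1/3.0) = 61 − 13.44 = 47.56 dB(A).
hydraulic press: 87 − 20·log₁₀(26.0/3.0) = 87 − 18.76 = 68.24 dB(A).
shot-blast cabinet: 91 − 20·log₁₀(11.1/3.0) = 91 − 11.36 = 79.64 dB(A).
Σ 10^(L/10) = 9.869e+07 → L_total = 10·log₁₀(9.869e+07) = 79.94 dB(A).

79.9 dB(A)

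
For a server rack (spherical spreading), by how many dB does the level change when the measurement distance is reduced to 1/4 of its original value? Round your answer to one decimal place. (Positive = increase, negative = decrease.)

Point-source spreading: ΔL = −20·log₁₀(r₂/r₁).
ΔL = −20·log₁₀(0.25) = +12.04 dB.

+12.0 dB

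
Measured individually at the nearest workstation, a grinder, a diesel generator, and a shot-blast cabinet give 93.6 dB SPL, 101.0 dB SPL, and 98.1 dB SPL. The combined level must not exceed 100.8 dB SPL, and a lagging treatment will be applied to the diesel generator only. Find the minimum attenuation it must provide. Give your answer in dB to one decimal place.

Everything except the diesel generator sums to 10^(93.6/10) + 10^(98.1/10) = 8.747e+09 in linear terms, 99.42 dB SPL.
The limit corresponds to 10^(100.8/10) = 1.202e+10; subtracting the fixed part leaves 3.275e+09 for the diesel generator, i.e. 95.15 dB SPL.
Required insertion loss = 101.0 − 95.15 = 5.85 dB.

5.8 dB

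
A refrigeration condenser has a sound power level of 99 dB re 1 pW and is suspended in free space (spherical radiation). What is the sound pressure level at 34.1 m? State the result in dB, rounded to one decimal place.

L_p = L_w − 10·log₁₀(4π·r²) with r = 34.1 m.
4π·r² = 1.461e+04 m², 10·log₁₀ of that is 41.647 dB.
L_p = 99 − 41.647 = 57.35 dB.

57.4 dB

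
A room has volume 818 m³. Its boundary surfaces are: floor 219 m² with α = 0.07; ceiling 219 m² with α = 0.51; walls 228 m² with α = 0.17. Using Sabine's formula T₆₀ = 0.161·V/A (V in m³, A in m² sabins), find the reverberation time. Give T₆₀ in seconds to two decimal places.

0.79 s

Summing Sᵢαᵢ: 219·0.07 + 219·0.51 + 228·0.17 = 165.78 m².
T₆₀ = 0.161 × 818 / 165.78 = 0.794 s.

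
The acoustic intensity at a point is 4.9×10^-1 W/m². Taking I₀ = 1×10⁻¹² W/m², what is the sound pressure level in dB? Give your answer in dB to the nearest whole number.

117 dB

Dividing by I₀ shifts the exponent by 12: I/I₀ = 4.9×10^11.
L = 10·(0.6902 + 11) = 116.90 dB.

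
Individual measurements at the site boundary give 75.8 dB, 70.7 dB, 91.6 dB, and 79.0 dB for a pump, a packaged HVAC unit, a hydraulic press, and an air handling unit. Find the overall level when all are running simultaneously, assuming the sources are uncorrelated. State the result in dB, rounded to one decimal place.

Incoherent sources combine by intensity addition: L_total = 10·log₁₀(Σ 10^(L_i/10)).
Σ 10^(L/10) = 10^(75.8/10) + 10^(70.7/10) + 10^(91.6/10) + 10^(79.0/10) = 1.575e+09.
L_total = 10·log₁₀(1.575e+09) = 91.97 dB.

92.0 dB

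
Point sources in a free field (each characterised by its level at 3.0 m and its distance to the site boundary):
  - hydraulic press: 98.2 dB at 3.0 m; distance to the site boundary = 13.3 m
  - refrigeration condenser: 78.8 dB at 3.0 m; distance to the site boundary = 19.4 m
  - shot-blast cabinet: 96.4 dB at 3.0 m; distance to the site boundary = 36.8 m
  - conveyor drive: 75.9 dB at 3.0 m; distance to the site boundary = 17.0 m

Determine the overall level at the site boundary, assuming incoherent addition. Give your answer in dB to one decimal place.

85.7 dB

Propagate each source to the receiver with L = L_ref − 20·log₁₀(r/r_ref), then add intensities.
hydraulic press: 98.2 − 20·log₁₀(13.3/3.0) = 98.2 − 12.93 = 85.27 dB.
refrigeration condenser: 78.8 − 20·log₁₀(19.4/3.0) = 78.8 − 16.21 = 62.59 dB.
shot-blast cabinet: 96.4 − 20·log₁₀(36.8/3.0) = 96.4 − 21.77 = 74.63 dB.
conveyor drive: 75.9 − 20·log₁₀(17.0/3.0) = 75.9 − 15.07 = 60.83 dB.
Σ 10^(L/10) = 3.682e+08 → L_total = 10·log₁₀(3.682e+08) = 85.66 dB.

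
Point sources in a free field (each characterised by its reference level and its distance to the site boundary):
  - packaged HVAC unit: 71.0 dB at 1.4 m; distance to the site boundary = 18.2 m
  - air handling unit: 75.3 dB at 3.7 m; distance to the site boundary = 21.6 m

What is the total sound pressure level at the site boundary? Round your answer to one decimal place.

Propagate each source to the receiver with L = L_ref − 20·log₁₀(r/r_ref), then add intensities.
packaged HVAC unit: 71.0 − 20·log₁₀(18.2/1.4) = 71.0 − 22.28 = 48.72 dB.
air handling unit: 75.3 − 20·log₁₀(21.6/3.7) = 75.3 − 15.33 = 59.97 dB.
Σ 10^(L/10) = 1.069e+06 → L_total = 10·log₁₀(1.069e+06) = 60.29 dB.

60.3 dB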